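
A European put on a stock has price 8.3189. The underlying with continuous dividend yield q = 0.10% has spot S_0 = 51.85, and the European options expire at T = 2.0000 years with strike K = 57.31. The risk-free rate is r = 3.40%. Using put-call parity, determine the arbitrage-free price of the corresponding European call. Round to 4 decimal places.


Answer: Call price = 6.5228

Derivation:
Put-call parity: C - P = S_0 * exp(-qT) - K * exp(-rT).
S_0 * exp(-qT) = 51.8500 * 0.99800200 = 51.74640363
K * exp(-rT) = 57.3100 * 0.93426047 = 53.54246774
C = P + S*exp(-qT) - K*exp(-rT)
C = 8.3189 + 51.74640363 - 53.54246774 = 6.5228


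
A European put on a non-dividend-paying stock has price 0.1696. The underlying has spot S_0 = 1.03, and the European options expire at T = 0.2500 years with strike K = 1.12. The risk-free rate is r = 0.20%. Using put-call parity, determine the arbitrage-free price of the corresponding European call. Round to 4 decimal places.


Put-call parity: C - P = S_0 * exp(-qT) - K * exp(-rT).
S_0 * exp(-qT) = 1.0300 * 1.00000000 = 1.03000000
K * exp(-rT) = 1.1200 * 0.99950012 = 1.11944014
C = P + S*exp(-qT) - K*exp(-rT)
C = 0.1696 + 1.03000000 - 1.11944014 = 0.0802

Answer: Call price = 0.0802


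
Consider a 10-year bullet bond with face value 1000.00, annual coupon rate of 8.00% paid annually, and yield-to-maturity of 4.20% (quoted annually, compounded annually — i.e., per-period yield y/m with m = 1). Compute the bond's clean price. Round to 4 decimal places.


Answer: Price = 1305.1681

Derivation:
Coupon per period c = face * coupon_rate / m = 80.000000
Periods per year m = 1; per-period yield y/m = 0.042000
Number of cashflows N = 10
Cashflows (t years, CF_t, discount factor 1/(1+y/m)^(m*t), PV):
  t = 1.0000: CF_t = 80.000000, DF = 0.959693, PV = 76.775432
  t = 2.0000: CF_t = 80.000000, DF = 0.921010, PV = 73.680837
  t = 3.0000: CF_t = 80.000000, DF = 0.883887, PV = 70.710976
  t = 4.0000: CF_t = 80.000000, DF = 0.848260, PV = 67.860821
  t = 5.0000: CF_t = 80.000000, DF = 0.814069, PV = 65.125548
  t = 6.0000: CF_t = 80.000000, DF = 0.781257, PV = 62.500526
  t = 7.0000: CF_t = 80.000000, DF = 0.749766, PV = 59.981311
  t = 8.0000: CF_t = 80.000000, DF = 0.719545, PV = 57.563638
  t = 9.0000: CF_t = 80.000000, DF = 0.690543, PV = 55.243415
  t = 10.0000: CF_t = 1080.000000, DF = 0.662709, PV = 715.725624
Price P = sum_t PV_t = 1305.168128


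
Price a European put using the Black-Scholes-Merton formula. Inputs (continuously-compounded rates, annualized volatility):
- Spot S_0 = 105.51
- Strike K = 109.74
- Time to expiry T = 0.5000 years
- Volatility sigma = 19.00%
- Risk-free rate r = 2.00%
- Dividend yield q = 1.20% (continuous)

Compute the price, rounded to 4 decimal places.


d1 = (ln(S/K) + (r - q + 0.5*sigma^2) * T) / (sigma * sqrt(T)) = -0.19563186
d2 = d1 - sigma * sqrt(T) = -0.32998215
exp(-rT) = 0.99004983; exp(-qT) = 0.99401796
P = K * exp(-rT) * N(-d2) - S_0 * exp(-qT) * N(-d1)
N(-d1) = 0.57755084; N(-d2) = 0.62929327
P = 109.7400 * 0.99004983 * 0.62929327 - 105.5100 * 0.99401796 * 0.57755084 = 7.7986

Answer: Price = 7.7986


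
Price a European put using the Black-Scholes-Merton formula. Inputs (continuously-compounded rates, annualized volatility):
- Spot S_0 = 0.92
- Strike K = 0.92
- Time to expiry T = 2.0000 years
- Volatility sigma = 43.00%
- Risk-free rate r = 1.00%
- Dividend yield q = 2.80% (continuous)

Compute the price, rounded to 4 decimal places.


d1 = (ln(S/K) + (r - q + 0.5*sigma^2) * T) / (sigma * sqrt(T)) = 0.24485628
d2 = d1 - sigma * sqrt(T) = -0.36325555
exp(-rT) = 0.98019867; exp(-qT) = 0.94553914
P = K * exp(-rT) * N(-d2) - S_0 * exp(-qT) * N(-d1)
N(-d1) = 0.40328386; N(-d2) = 0.64179300
P = 0.9200 * 0.98019867 * 0.64179300 - 0.9200 * 0.94553914 * 0.40328386 = 0.2279

Answer: Price = 0.2279


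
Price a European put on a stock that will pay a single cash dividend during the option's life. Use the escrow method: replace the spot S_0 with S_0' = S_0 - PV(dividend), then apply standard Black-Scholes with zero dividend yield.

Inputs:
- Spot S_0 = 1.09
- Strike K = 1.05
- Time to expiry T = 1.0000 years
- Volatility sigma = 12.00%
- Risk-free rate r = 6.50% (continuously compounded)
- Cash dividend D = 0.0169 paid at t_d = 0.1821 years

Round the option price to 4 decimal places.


Answer: Price = 0.0169

Derivation:
PV(D) = D * exp(-r * t_d) = 0.0169 * 0.98823328 = 0.01670114
S_0' = S_0 - PV(D) = 1.0900 - 0.01670114 = 1.07329886
d1 = (ln(S_0'/K) + (r + sigma^2/2)*T) / (sigma*sqrt(T)) = 0.78455655
d2 = d1 - sigma*sqrt(T) = 0.66455655
exp(-rT) = 0.93706746
N(-d1) = 0.21635681; N(-d2) = 0.25316708
P = K * exp(-rT) * N(-d2) - S_0' * N(-d1) = 1.0500 * 0.93706746 * 0.25316708 - 1.07329886 * 0.21635681 = 0.0169


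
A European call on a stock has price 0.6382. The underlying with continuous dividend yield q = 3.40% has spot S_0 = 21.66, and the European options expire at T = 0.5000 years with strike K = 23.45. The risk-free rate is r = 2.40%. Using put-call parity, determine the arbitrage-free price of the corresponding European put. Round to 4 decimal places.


Put-call parity: C - P = S_0 * exp(-qT) - K * exp(-rT).
S_0 * exp(-qT) = 21.6600 * 0.98314368 = 21.29489221
K * exp(-rT) = 23.4500 * 0.98807171 = 23.17028167
P = C - S*exp(-qT) + K*exp(-rT)
P = 0.6382 - 21.29489221 + 23.17028167 = 2.5136

Answer: Put price = 2.5136


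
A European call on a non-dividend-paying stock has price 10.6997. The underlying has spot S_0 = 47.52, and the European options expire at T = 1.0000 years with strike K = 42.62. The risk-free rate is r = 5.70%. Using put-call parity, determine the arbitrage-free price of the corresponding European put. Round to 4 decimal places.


Put-call parity: C - P = S_0 * exp(-qT) - K * exp(-rT).
S_0 * exp(-qT) = 47.5200 * 1.00000000 = 47.52000000
K * exp(-rT) = 42.6200 * 0.94459407 = 40.25859924
P = C - S*exp(-qT) + K*exp(-rT)
P = 10.6997 - 47.52000000 + 40.25859924 = 3.4383

Answer: Put price = 3.4383


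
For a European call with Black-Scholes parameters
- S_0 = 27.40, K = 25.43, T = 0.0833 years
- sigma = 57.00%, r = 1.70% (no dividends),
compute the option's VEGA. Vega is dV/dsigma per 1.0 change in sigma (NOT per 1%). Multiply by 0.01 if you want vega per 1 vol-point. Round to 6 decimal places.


Answer: Vega = 2.720351

Derivation:
d1 = 0.5444081011; d2 = 0.3798961866
phi(d1) = 0.3439948394; exp(-qT) = 1.0000000000; exp(-rT) = 0.9985849022
Vega = S * exp(-qT) * phi(d1) * sqrt(T) = 27.4000 * 1.0000000000 * 0.3439948394 * 0.2886173938 = 2.720351


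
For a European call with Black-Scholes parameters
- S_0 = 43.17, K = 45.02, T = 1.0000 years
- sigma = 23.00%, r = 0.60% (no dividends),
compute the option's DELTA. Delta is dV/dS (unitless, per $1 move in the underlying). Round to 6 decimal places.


d1 = -0.0413522866; d2 = -0.2713522866
phi(d1) = 0.3986013282; exp(-qT) = 1.0000000000; exp(-rT) = 0.9940179641
N(d1) = 0.4835075250
Delta = exp(-qT) * N(d1) = 1.0000000000 * 0.4835075250 = 0.483508

Answer: Delta = 0.483508


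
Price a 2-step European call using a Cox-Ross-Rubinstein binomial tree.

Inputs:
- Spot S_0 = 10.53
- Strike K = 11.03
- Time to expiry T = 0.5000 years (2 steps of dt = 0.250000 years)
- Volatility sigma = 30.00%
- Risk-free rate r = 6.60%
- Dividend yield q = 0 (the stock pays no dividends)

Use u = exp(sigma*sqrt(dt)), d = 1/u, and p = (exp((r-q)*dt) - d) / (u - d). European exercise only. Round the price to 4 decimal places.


Answer: Price = V(0,0) = 0.8260

Derivation:
dt = T/N = 0.250000
u = exp(sigma*sqrt(dt)) = 1.161834; d = 1/u = 0.860708
p = (exp((r-q)*dt) - d) / (u - d) = 0.517819
Discount per step: exp(-r*dt) = 0.983635
Stock lattice S(k, i) with i counting down-moves:
  k=0: S(0,0) = 10.5300
  k=1: S(1,0) = 12.2341; S(1,1) = 9.0633
  k=2: S(2,0) = 14.2140; S(2,1) = 10.5300; S(2,2) = 7.8008
Terminal payoffs V(N, i) = max(S_T - K, 0):
  V(2,0) = 3.184013; V(2,1) = 0.000000; V(2,2) = 0.000000
Backward induction: V(k, i) = exp(-r*dt) * [p * V(k+1, i) + (1-p) * V(k+1, i+1)].
  V(1,0) = exp(-r*dt) * [p*3.184013 + (1-p)*0.000000] = 1.621761
  V(1,1) = exp(-r*dt) * [p*0.000000 + (1-p)*0.000000] = 0.000000
  V(0,0) = exp(-r*dt) * [p*1.621761 + (1-p)*0.000000] = 0.826036


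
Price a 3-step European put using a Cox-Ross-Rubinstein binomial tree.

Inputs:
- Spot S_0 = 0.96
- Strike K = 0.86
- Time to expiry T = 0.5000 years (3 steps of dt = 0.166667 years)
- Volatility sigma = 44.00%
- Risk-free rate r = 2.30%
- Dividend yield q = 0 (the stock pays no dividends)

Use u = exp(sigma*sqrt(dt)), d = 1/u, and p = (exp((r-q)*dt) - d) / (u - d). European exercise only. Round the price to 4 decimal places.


Answer: Price = V(0,0) = 0.0680

Derivation:
dt = T/N = 0.166667
u = exp(sigma*sqrt(dt)) = 1.196774; d = 1/u = 0.835580
p = (exp((r-q)*dt) - d) / (u - d) = 0.465846
Discount per step: exp(-r*dt) = 0.996174
Stock lattice S(k, i) with i counting down-moves:
  k=0: S(0,0) = 0.9600
  k=1: S(1,0) = 1.1489; S(1,1) = 0.8022
  k=2: S(2,0) = 1.3750; S(2,1) = 0.9600; S(2,2) = 0.6703
  k=3: S(3,0) = 1.6455; S(3,1) = 1.1489; S(3,2) = 0.8022; S(3,3) = 0.5601
Terminal payoffs V(N, i) = max(K - S_T, 0):
  V(3,0) = 0.000000; V(3,1) = 0.000000; V(3,2) = 0.057843; V(3,3) = 0.299939
Backward induction: V(k, i) = exp(-r*dt) * [p * V(k+1, i) + (1-p) * V(k+1, i+1)].
  V(2,0) = exp(-r*dt) * [p*0.000000 + (1-p)*0.000000] = 0.000000
  V(2,1) = exp(-r*dt) * [p*0.000000 + (1-p)*0.057843] = 0.030779
  V(2,2) = exp(-r*dt) * [p*0.057843 + (1-p)*0.299939] = 0.186444
  V(1,0) = exp(-r*dt) * [p*0.000000 + (1-p)*0.030779] = 0.016378
  V(1,1) = exp(-r*dt) * [p*0.030779 + (1-p)*0.186444] = 0.113492
  V(0,0) = exp(-r*dt) * [p*0.016378 + (1-p)*0.113492] = 0.067991


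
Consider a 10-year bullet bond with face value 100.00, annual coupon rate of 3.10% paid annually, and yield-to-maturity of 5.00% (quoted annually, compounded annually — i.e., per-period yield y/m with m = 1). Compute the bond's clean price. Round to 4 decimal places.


Coupon per period c = face * coupon_rate / m = 3.100000
Periods per year m = 1; per-period yield y/m = 0.050000
Number of cashflows N = 10
Cashflows (t years, CF_t, discount factor 1/(1+y/m)^(m*t), PV):
  t = 1.0000: CF_t = 3.100000, DF = 0.952381, PV = 2.952381
  t = 2.0000: CF_t = 3.100000, DF = 0.907029, PV = 2.811791
  t = 3.0000: CF_t = 3.100000, DF = 0.863838, PV = 2.677897
  t = 4.0000: CF_t = 3.100000, DF = 0.822702, PV = 2.550378
  t = 5.0000: CF_t = 3.100000, DF = 0.783526, PV = 2.428931
  t = 6.0000: CF_t = 3.100000, DF = 0.746215, PV = 2.313268
  t = 7.0000: CF_t = 3.100000, DF = 0.710681, PV = 2.203112
  t = 8.0000: CF_t = 3.100000, DF = 0.676839, PV = 2.098202
  t = 9.0000: CF_t = 3.100000, DF = 0.644609, PV = 1.998288
  t = 10.0000: CF_t = 103.100000, DF = 0.613913, PV = 63.294456
Price P = sum_t PV_t = 85.328704

Answer: Price = 85.3287


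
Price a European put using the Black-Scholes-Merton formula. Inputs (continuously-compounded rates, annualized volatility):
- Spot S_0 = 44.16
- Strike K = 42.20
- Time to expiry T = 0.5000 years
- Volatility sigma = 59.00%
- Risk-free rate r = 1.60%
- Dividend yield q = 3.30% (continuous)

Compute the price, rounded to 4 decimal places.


Answer: Price = 6.2878

Derivation:
d1 = (ln(S/K) + (r - q + 0.5*sigma^2) * T) / (sigma * sqrt(T)) = 0.29704281
d2 = d1 - sigma * sqrt(T) = -0.12015019
exp(-rT) = 0.99203191; exp(-qT) = 0.98363538
P = K * exp(-rT) * N(-d2) - S_0 * exp(-qT) * N(-d1)
N(-d1) = 0.38321691; N(-d2) = 0.54781791
P = 42.2000 * 0.99203191 * 0.54781791 - 44.1600 * 0.98363538 * 0.38321691 = 6.2878


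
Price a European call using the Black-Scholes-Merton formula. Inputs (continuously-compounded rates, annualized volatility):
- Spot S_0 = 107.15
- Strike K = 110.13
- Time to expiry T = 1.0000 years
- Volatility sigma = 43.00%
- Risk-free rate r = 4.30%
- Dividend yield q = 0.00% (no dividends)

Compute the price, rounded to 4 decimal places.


Answer: Price = 18.9388

Derivation:
d1 = (ln(S/K) + (r - q + 0.5*sigma^2) * T) / (sigma * sqrt(T)) = 0.25120520
d2 = d1 - sigma * sqrt(T) = -0.17879480
exp(-rT) = 0.95791139; exp(-qT) = 1.00000000
C = S_0 * exp(-qT) * N(d1) - K * exp(-rT) * N(d2)
N(d1) = 0.59917227; N(d2) = 0.42904941
C = 107.1500 * 1.00000000 * 0.59917227 - 110.1300 * 0.95791139 * 0.42904941 = 18.9388


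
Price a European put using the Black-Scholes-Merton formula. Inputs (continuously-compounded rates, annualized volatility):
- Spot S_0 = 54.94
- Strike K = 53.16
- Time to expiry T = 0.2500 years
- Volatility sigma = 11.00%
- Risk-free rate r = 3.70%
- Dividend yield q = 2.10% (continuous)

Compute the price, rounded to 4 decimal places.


Answer: Price = 0.4422

Derivation:
d1 = (ln(S/K) + (r - q + 0.5*sigma^2) * T) / (sigma * sqrt(T)) = 0.69905358
d2 = d1 - sigma * sqrt(T) = 0.64405358
exp(-rT) = 0.99079265; exp(-qT) = 0.99476376
P = K * exp(-rT) * N(-d2) - S_0 * exp(-qT) * N(-d1)
N(-d1) = 0.24225927; N(-d2) = 0.25977035
P = 53.1600 * 0.99079265 * 0.25977035 - 54.9400 * 0.99476376 * 0.24225927 = 0.4422


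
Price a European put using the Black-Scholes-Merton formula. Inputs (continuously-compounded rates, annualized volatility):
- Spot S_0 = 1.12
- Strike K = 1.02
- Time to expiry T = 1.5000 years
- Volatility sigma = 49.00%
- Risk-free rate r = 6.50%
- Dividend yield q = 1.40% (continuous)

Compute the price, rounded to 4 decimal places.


d1 = (ln(S/K) + (r - q + 0.5*sigma^2) * T) / (sigma * sqrt(T)) = 0.58338024
d2 = d1 - sigma * sqrt(T) = -0.01674475
exp(-rT) = 0.90710234; exp(-qT) = 0.97921896
P = K * exp(-rT) * N(-d2) - S_0 * exp(-qT) * N(-d1)
N(-d1) = 0.27981868; N(-d2) = 0.50667988
P = 1.0200 * 0.90710234 * 0.50667988 - 1.1200 * 0.97921896 * 0.27981868 = 0.1619

Answer: Price = 0.1619


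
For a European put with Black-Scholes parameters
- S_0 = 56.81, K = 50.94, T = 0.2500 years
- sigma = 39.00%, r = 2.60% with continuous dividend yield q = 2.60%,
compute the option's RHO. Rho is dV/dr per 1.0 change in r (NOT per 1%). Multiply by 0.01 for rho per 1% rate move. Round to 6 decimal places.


Answer: Rho = -4.075515

Derivation:
d1 = 0.6568020360; d2 = 0.4618020360
phi(d1) = 0.3215401080; exp(-qT) = 0.9935210793; exp(-rT) = 0.9935210793
N(-d2) = 0.3221116454
Rho = -K*T*exp(-rT)*N(-d2) = -50.9400 * 0.2500 * 0.9935210793 * 0.3221116454 = -4.075515


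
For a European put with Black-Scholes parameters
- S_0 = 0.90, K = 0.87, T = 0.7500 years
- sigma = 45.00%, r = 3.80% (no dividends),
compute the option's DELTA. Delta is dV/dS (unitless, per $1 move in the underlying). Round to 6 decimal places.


Answer: Delta = -0.361303

Derivation:
d1 = 0.3549781721; d2 = -0.0347332596
phi(d1) = 0.3745824708; exp(-qT) = 1.0000000000; exp(-rT) = 0.9719022941
N(-d1) = 0.3613029719
Delta = -exp(-qT) * N(-d1) = -1.0000000000 * 0.3613029719 = -0.361303


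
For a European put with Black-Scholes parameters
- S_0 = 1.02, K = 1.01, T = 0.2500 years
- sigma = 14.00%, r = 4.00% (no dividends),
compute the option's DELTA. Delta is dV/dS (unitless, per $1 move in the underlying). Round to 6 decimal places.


d1 = 0.3186042349; d2 = 0.2486042349
phi(d1) = 0.3791994866; exp(-qT) = 1.0000000000; exp(-rT) = 0.9900498337
N(-d1) = 0.3750133208
Delta = -exp(-qT) * N(-d1) = -1.0000000000 * 0.3750133208 = -0.375013

Answer: Delta = -0.375013


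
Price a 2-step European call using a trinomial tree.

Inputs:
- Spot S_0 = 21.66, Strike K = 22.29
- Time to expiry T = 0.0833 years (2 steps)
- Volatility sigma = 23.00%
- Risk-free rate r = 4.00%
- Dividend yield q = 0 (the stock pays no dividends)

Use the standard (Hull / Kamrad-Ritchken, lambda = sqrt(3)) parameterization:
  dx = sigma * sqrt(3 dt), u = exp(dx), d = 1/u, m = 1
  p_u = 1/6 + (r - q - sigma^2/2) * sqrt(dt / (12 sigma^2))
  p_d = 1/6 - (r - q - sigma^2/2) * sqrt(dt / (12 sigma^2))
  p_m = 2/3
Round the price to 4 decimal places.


Answer: Price = V(0,0) = 0.3645

Derivation:
dt = T/N = 0.041650; dx = sigma*sqrt(3*dt) = 0.081301
u = exp(dx) = 1.084697; d = 1/u = 0.921916
p_u = 0.170137, p_m = 0.666667, p_d = 0.163196
Discount per step: exp(-r*dt) = 0.998335
Stock lattice S(k, j) with j the centered position index:
  k=0: S(0,+0) = 21.6600
  k=1: S(1,-1) = 19.9687; S(1,+0) = 21.6600; S(1,+1) = 23.4945
  k=2: S(2,-2) = 18.4095; S(2,-1) = 19.9687; S(2,+0) = 21.6600; S(2,+1) = 23.4945; S(2,+2) = 25.4845
Terminal payoffs V(N, j) = max(S_T - K, 0):
  V(2,-2) = 0.000000; V(2,-1) = 0.000000; V(2,+0) = 0.000000; V(2,+1) = 1.204545; V(2,+2) = 3.194471
Backward induction: V(k, j) = exp(-r*dt) * [p_u * V(k+1, j+1) + p_m * V(k+1, j) + p_d * V(k+1, j-1)]
  V(1,-1) = exp(-r*dt) * [p_u*0.000000 + p_m*0.000000 + p_d*0.000000] = 0.000000
  V(1,+0) = exp(-r*dt) * [p_u*1.204545 + p_m*0.000000 + p_d*0.000000] = 0.204597
  V(1,+1) = exp(-r*dt) * [p_u*3.194471 + p_m*1.204545 + p_d*0.000000] = 1.344287
  V(0,+0) = exp(-r*dt) * [p_u*1.344287 + p_m*0.204597 + p_d*0.000000] = 0.364504


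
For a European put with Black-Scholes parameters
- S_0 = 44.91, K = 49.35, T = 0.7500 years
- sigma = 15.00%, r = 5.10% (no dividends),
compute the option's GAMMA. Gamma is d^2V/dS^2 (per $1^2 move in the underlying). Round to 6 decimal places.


d1 = -0.3663462879; d2 = -0.4962500984
phi(d1) = 0.3730498081; exp(-qT) = 1.0000000000; exp(-rT) = 0.9624722927
Gamma = exp(-qT) * phi(d1) / (S * sigma * sqrt(T)) = 1.0000000000 * 0.3730498081 / (44.9100 * 0.1500 * 0.8660254038) = 0.063944

Answer: Gamma = 0.063944


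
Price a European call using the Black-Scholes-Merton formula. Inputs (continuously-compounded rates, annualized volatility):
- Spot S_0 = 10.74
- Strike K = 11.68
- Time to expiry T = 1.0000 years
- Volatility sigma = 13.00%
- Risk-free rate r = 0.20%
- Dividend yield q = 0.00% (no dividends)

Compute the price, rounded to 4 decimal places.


Answer: Price = 0.2333

Derivation:
d1 = (ln(S/K) + (r - q + 0.5*sigma^2) * T) / (sigma * sqrt(T)) = -0.56502222
d2 = d1 - sigma * sqrt(T) = -0.69502222
exp(-rT) = 0.99800200; exp(-qT) = 1.00000000
C = S_0 * exp(-qT) * N(d1) - K * exp(-rT) * N(d2)
N(d1) = 0.28602933; N(d2) = 0.24352069
C = 10.7400 * 1.00000000 * 0.28602933 - 11.6800 * 0.99800200 * 0.24352069 = 0.2333


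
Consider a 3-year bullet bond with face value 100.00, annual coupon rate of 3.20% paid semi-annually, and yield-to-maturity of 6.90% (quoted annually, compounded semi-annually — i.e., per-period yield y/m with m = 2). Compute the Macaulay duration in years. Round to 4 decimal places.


Coupon per period c = face * coupon_rate / m = 1.600000
Periods per year m = 2; per-period yield y/m = 0.034500
Number of cashflows N = 6
Cashflows (t years, CF_t, discount factor 1/(1+y/m)^(m*t), PV):
  t = 0.5000: CF_t = 1.600000, DF = 0.966651, PV = 1.546641
  t = 1.0000: CF_t = 1.600000, DF = 0.934413, PV = 1.495061
  t = 1.5000: CF_t = 1.600000, DF = 0.903251, PV = 1.445202
  t = 2.0000: CF_t = 1.600000, DF = 0.873128, PV = 1.397005
  t = 2.5000: CF_t = 1.600000, DF = 0.844010, PV = 1.350416
  t = 3.0000: CF_t = 101.600000, DF = 0.815863, PV = 82.891641
Price P = sum_t PV_t = 90.125966
Macaulay numerator sum_t t * PV_t:
  t * PV_t at t = 0.5000: 0.773320
  t * PV_t at t = 1.0000: 1.495061
  t * PV_t at t = 1.5000: 2.167803
  t * PV_t at t = 2.0000: 2.794010
  t * PV_t at t = 2.5000: 3.376039
  t * PV_t at t = 3.0000: 248.674923
Macaulay duration D = (sum_t t * PV_t) / P = 259.281157 / 90.125966 = 2.876875

Answer: Macaulay duration = 2.8769 years


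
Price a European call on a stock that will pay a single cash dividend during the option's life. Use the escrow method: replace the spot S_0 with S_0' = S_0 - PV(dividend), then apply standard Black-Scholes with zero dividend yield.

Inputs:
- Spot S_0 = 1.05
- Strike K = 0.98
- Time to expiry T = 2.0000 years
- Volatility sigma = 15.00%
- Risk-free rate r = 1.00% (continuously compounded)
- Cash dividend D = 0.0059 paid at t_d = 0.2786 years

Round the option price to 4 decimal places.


Answer: Price = 0.1329

Derivation:
PV(D) = D * exp(-r * t_d) = 0.0059 * 0.99721788 = 0.00588359
S_0' = S_0 - PV(D) = 1.0500 - 0.00588359 = 1.04411641
d1 = (ln(S_0'/K) + (r + sigma^2/2)*T) / (sigma*sqrt(T)) = 0.49909340
d2 = d1 - sigma*sqrt(T) = 0.28696137
exp(-rT) = 0.98019867
N(d1) = 0.69114321; N(d2) = 0.61292905
C = S_0' * N(d1) - K * exp(-rT) * N(d2) = 1.04411641 * 0.69114321 - 0.9800 * 0.98019867 * 0.61292905 = 0.1329


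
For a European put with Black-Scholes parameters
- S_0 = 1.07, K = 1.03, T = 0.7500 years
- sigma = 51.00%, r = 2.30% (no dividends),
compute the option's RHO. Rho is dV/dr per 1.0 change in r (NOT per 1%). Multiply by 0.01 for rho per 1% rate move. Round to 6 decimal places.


d1 = 0.3461551000; d2 = -0.0955178559
phi(d1) = 0.3757428760; exp(-qT) = 1.0000000000; exp(-rT) = 0.9828979294
N(-d2) = 0.5380482459
Rho = -K*T*exp(-rT)*N(-d2) = -1.0300 * 0.7500 * 0.9828979294 * 0.5380482459 = -0.408534

Answer: Rho = -0.408534


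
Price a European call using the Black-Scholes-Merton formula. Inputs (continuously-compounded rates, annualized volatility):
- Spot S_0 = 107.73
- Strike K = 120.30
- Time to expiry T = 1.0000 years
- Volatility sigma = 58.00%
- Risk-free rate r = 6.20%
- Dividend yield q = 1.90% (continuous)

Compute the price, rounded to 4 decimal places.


Answer: Price = 21.4406

Derivation:
d1 = (ln(S/K) + (r - q + 0.5*sigma^2) * T) / (sigma * sqrt(T)) = 0.17386116
d2 = d1 - sigma * sqrt(T) = -0.40613884
exp(-rT) = 0.93988289; exp(-qT) = 0.98117936
C = S_0 * exp(-qT) * N(d1) - K * exp(-rT) * N(d2)
N(d1) = 0.56901271; N(d2) = 0.34232030
C = 107.7300 * 0.98117936 * 0.56901271 - 120.3000 * 0.93988289 * 0.34232030 = 21.4406


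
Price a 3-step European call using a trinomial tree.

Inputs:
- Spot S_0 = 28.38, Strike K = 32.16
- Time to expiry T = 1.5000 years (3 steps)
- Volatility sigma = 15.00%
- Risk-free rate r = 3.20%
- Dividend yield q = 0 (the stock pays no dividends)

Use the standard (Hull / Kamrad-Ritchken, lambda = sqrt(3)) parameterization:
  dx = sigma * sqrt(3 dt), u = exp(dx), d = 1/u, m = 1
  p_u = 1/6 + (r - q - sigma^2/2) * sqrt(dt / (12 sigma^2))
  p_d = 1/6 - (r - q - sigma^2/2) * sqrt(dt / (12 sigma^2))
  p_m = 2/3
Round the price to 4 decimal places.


Answer: Price = V(0,0) = 1.2699

Derivation:
dt = T/N = 0.500000; dx = sigma*sqrt(3*dt) = 0.183712
u = exp(dx) = 1.201669; d = 1/u = 0.832176
p_u = 0.194904, p_m = 0.666667, p_d = 0.138429
Discount per step: exp(-r*dt) = 0.984127
Stock lattice S(k, j) with j the centered position index:
  k=0: S(0,+0) = 28.3800
  k=1: S(1,-1) = 23.6171; S(1,+0) = 28.3800; S(1,+1) = 34.1034
  k=2: S(2,-2) = 19.6536; S(2,-1) = 23.6171; S(2,+0) = 28.3800; S(2,+1) = 34.1034; S(2,+2) = 40.9810
  k=3: S(3,-3) = 16.3553; S(3,-2) = 19.6536; S(3,-1) = 23.6171; S(3,+0) = 28.3800; S(3,+1) = 34.1034; S(3,+2) = 40.9810; S(3,+3) = 49.2456
Terminal payoffs V(N, j) = max(S_T - K, 0):
  V(3,-3) = 0.000000; V(3,-2) = 0.000000; V(3,-1) = 0.000000; V(3,+0) = 0.000000; V(3,+1) = 1.943377; V(3,+2) = 8.820983; V(3,+3) = 17.085592
Backward induction: V(k, j) = exp(-r*dt) * [p_u * V(k+1, j+1) + p_m * V(k+1, j) + p_d * V(k+1, j-1)]
  V(2,-2) = exp(-r*dt) * [p_u*0.000000 + p_m*0.000000 + p_d*0.000000] = 0.000000
  V(2,-1) = exp(-r*dt) * [p_u*0.000000 + p_m*0.000000 + p_d*0.000000] = 0.000000
  V(2,+0) = exp(-r*dt) * [p_u*1.943377 + p_m*0.000000 + p_d*0.000000] = 0.372759
  V(2,+1) = exp(-r*dt) * [p_u*8.820983 + p_m*1.943377 + p_d*0.000000] = 2.966975
  V(2,+2) = exp(-r*dt) * [p_u*17.085592 + p_m*8.820983 + p_d*1.943377] = 9.329255
  V(1,-1) = exp(-r*dt) * [p_u*0.372759 + p_m*0.000000 + p_d*0.000000] = 0.071499
  V(1,+0) = exp(-r*dt) * [p_u*2.966975 + p_m*0.372759 + p_d*0.000000] = 0.813658
  V(1,+1) = exp(-r*dt) * [p_u*9.329255 + p_m*2.966975 + p_d*0.372759] = 3.786815
  V(0,+0) = exp(-r*dt) * [p_u*3.786815 + p_m*0.813658 + p_d*0.071499] = 1.269919


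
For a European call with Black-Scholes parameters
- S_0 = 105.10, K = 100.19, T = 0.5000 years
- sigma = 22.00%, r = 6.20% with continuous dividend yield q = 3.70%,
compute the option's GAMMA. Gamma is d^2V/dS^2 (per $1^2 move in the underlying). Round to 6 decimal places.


d1 = 0.4656869921; d2 = 0.3101235003
phi(d1) = 0.3579468667; exp(-qT) = 0.9816700746; exp(-rT) = 0.9694755731
Gamma = exp(-qT) * phi(d1) / (S * sigma * sqrt(T)) = 0.9816700746 * 0.3579468667 / (105.1000 * 0.2200 * 0.7071067812) = 0.021492

Answer: Gamma = 0.021492


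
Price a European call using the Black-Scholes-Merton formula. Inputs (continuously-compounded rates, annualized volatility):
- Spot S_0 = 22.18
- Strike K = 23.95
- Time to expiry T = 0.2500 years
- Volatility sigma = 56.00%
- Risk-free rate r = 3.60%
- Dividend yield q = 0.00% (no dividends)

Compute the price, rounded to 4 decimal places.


d1 = (ln(S/K) + (r - q + 0.5*sigma^2) * T) / (sigma * sqrt(T)) = -0.10206194
d2 = d1 - sigma * sqrt(T) = -0.38206194
exp(-rT) = 0.99104038; exp(-qT) = 1.00000000
C = S_0 * exp(-qT) * N(d1) - K * exp(-rT) * N(d2)
N(d1) = 0.45935376; N(d2) = 0.35120771
C = 22.1800 * 1.00000000 * 0.45935376 - 23.9500 * 0.99104038 * 0.35120771 = 1.8524

Answer: Price = 1.8524


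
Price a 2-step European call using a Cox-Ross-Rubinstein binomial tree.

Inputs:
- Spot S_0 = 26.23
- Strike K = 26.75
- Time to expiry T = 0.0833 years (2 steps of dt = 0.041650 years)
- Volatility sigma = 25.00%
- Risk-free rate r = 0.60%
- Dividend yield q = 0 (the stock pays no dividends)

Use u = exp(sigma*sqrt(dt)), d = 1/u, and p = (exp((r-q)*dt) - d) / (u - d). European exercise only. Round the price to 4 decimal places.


dt = T/N = 0.041650
u = exp(sigma*sqrt(dt)) = 1.052345; d = 1/u = 0.950259
p = (exp((r-q)*dt) - d) / (u - d) = 0.489696
Discount per step: exp(-r*dt) = 0.999750
Stock lattice S(k, i) with i counting down-moves:
  k=0: S(0,0) = 26.2300
  k=1: S(1,0) = 27.6030; S(1,1) = 24.9253
  k=2: S(2,0) = 29.0479; S(2,1) = 26.2300; S(2,2) = 23.6855
Terminal payoffs V(N, i) = max(S_T - K, 0):
  V(2,0) = 2.297879; V(2,1) = 0.000000; V(2,2) = 0.000000
Backward induction: V(k, i) = exp(-r*dt) * [p * V(k+1, i) + (1-p) * V(k+1, i+1)].
  V(1,0) = exp(-r*dt) * [p*2.297879 + (1-p)*0.000000] = 1.124980
  V(1,1) = exp(-r*dt) * [p*0.000000 + (1-p)*0.000000] = 0.000000
  V(0,0) = exp(-r*dt) * [p*1.124980 + (1-p)*0.000000] = 0.550760

Answer: Price = V(0,0) = 0.5508


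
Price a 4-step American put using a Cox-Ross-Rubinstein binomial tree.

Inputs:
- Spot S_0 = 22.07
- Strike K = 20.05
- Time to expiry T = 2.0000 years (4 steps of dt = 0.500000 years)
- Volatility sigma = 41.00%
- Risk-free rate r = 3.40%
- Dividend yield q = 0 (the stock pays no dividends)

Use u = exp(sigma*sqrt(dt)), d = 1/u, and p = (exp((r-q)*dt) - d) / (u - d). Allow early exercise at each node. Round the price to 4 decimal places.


dt = T/N = 0.500000
u = exp(sigma*sqrt(dt)) = 1.336312; d = 1/u = 0.748328
p = (exp((r-q)*dt) - d) / (u - d) = 0.457184
Discount per step: exp(-r*dt) = 0.983144
Stock lattice S(k, i) with i counting down-moves:
  k=0: S(0,0) = 22.0700
  k=1: S(1,0) = 29.4924; S(1,1) = 16.5156
  k=2: S(2,0) = 39.4111; S(2,1) = 22.0700; S(2,2) = 12.3591
  k=3: S(3,0) = 52.6655; S(3,1) = 29.4924; S(3,2) = 16.5156; S(3,3) = 9.2487
  k=4: S(4,0) = 70.3776; S(4,1) = 39.4111; S(4,2) = 22.0700; S(4,3) = 12.3591; S(4,4) = 6.9210
Terminal payoffs V(N, i) = max(K - S_T, 0):
  V(4,0) = 0.000000; V(4,1) = 0.000000; V(4,2) = 0.000000; V(4,3) = 7.690912; V(4,4) = 13.128973
Backward induction: V(k, i) = exp(-r*dt) * [p * V(k+1, i) + (1-p) * V(k+1, i+1)]; then take max(V_cont, immediate exercise) for American.
  V(3,0) = exp(-r*dt) * [p*0.000000 + (1-p)*0.000000] = 0.000000; exercise = 0.000000; V(3,0) = max -> 0.000000
  V(3,1) = exp(-r*dt) * [p*0.000000 + (1-p)*0.000000] = 0.000000; exercise = 0.000000; V(3,1) = max -> 0.000000
  V(3,2) = exp(-r*dt) * [p*0.000000 + (1-p)*7.690912] = 4.104376; exercise = 3.534399; V(3,2) = max -> 4.104376
  V(3,3) = exp(-r*dt) * [p*7.690912 + (1-p)*13.128973] = 10.463378; exercise = 10.801347; V(3,3) = max -> 10.801347
  V(2,0) = exp(-r*dt) * [p*0.000000 + (1-p)*0.000000] = 0.000000; exercise = 0.000000; V(2,0) = max -> 0.000000
  V(2,1) = exp(-r*dt) * [p*0.000000 + (1-p)*4.104376] = 2.190364; exercise = 0.000000; V(2,1) = max -> 2.190364
  V(2,2) = exp(-r*dt) * [p*4.104376 + (1-p)*10.801347] = 7.609135; exercise = 7.690912; V(2,2) = max -> 7.690912
  V(1,0) = exp(-r*dt) * [p*0.000000 + (1-p)*2.190364] = 1.168922; exercise = 0.000000; V(1,0) = max -> 1.168922
  V(1,1) = exp(-r*dt) * [p*2.190364 + (1-p)*7.690912] = 5.088896; exercise = 3.534399; V(1,1) = max -> 5.088896
  V(0,0) = exp(-r*dt) * [p*1.168922 + (1-p)*5.088896] = 3.241174; exercise = 0.000000; V(0,0) = max -> 3.241174

Answer: Price = V(0,0) = 3.2412


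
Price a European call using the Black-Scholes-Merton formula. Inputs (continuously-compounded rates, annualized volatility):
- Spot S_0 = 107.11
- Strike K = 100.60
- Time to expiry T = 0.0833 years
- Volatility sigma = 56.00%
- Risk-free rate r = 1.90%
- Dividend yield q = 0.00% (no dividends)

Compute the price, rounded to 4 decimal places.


Answer: Price = 10.5392

Derivation:
d1 = (ln(S/K) + (r - q + 0.5*sigma^2) * T) / (sigma * sqrt(T)) = 0.47856378
d2 = d1 - sigma * sqrt(T) = 0.31693804
exp(-rT) = 0.99841855; exp(-qT) = 1.00000000
C = S_0 * exp(-qT) * N(d1) - K * exp(-rT) * N(d2)
N(d1) = 0.68387551; N(d2) = 0.62435469
C = 107.1100 * 1.00000000 * 0.68387551 - 100.6000 * 0.99841855 * 0.62435469 = 10.5392


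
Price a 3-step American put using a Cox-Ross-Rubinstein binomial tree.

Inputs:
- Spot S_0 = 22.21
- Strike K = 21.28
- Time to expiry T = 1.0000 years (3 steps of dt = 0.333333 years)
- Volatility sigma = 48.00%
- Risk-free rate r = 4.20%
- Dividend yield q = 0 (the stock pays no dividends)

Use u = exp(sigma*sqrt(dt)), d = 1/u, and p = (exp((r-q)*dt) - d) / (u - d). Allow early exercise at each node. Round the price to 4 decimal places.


Answer: Price = V(0,0) = 3.5995

Derivation:
dt = T/N = 0.333333
u = exp(sigma*sqrt(dt)) = 1.319335; d = 1/u = 0.757957
p = (exp((r-q)*dt) - d) / (u - d) = 0.456272
Discount per step: exp(-r*dt) = 0.986098
Stock lattice S(k, i) with i counting down-moves:
  k=0: S(0,0) = 22.2100
  k=1: S(1,0) = 29.3024; S(1,1) = 16.8342
  k=2: S(2,0) = 38.6597; S(2,1) = 22.2100; S(2,2) = 12.7596
  k=3: S(3,0) = 51.0052; S(3,1) = 29.3024; S(3,2) = 16.8342; S(3,3) = 9.6713
Terminal payoffs V(N, i) = max(K - S_T, 0):
  V(3,0) = 0.000000; V(3,1) = 0.000000; V(3,2) = 4.445767; V(3,3) = 11.608743
Backward induction: V(k, i) = exp(-r*dt) * [p * V(k+1, i) + (1-p) * V(k+1, i+1)]; then take max(V_cont, immediate exercise) for American.
  V(2,0) = exp(-r*dt) * [p*0.000000 + (1-p)*0.000000] = 0.000000; exercise = 0.000000; V(2,0) = max -> 0.000000
  V(2,1) = exp(-r*dt) * [p*0.000000 + (1-p)*4.445767] = 2.383682; exercise = 0.000000; V(2,1) = max -> 2.383682
  V(2,2) = exp(-r*dt) * [p*4.445767 + (1-p)*11.608743] = 8.224524; exercise = 8.520369; V(2,2) = max -> 8.520369
  V(1,0) = exp(-r*dt) * [p*0.000000 + (1-p)*2.383682] = 1.278056; exercise = 0.000000; V(1,0) = max -> 1.278056
  V(1,1) = exp(-r*dt) * [p*2.383682 + (1-p)*8.520369] = 5.640843; exercise = 4.445767; V(1,1) = max -> 5.640843
  V(0,0) = exp(-r*dt) * [p*1.278056 + (1-p)*5.640843] = 3.599478; exercise = 0.000000; V(0,0) = max -> 3.599478


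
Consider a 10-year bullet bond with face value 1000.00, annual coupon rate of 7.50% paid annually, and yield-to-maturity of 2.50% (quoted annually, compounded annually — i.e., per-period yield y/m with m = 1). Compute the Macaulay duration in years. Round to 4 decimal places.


Coupon per period c = face * coupon_rate / m = 75.000000
Periods per year m = 1; per-period yield y/m = 0.025000
Number of cashflows N = 10
Cashflows (t years, CF_t, discount factor 1/(1+y/m)^(m*t), PV):
  t = 1.0000: CF_t = 75.000000, DF = 0.975610, PV = 73.170732
  t = 2.0000: CF_t = 75.000000, DF = 0.951814, PV = 71.386080
  t = 3.0000: CF_t = 75.000000, DF = 0.928599, PV = 69.644956
  t = 4.0000: CF_t = 75.000000, DF = 0.905951, PV = 67.946298
  t = 5.0000: CF_t = 75.000000, DF = 0.883854, PV = 66.289072
  t = 6.0000: CF_t = 75.000000, DF = 0.862297, PV = 64.672265
  t = 7.0000: CF_t = 75.000000, DF = 0.841265, PV = 63.094893
  t = 8.0000: CF_t = 75.000000, DF = 0.820747, PV = 61.555993
  t = 9.0000: CF_t = 75.000000, DF = 0.800728, PV = 60.054627
  t = 10.0000: CF_t = 1075.000000, DF = 0.781198, PV = 839.788282
Price P = sum_t PV_t = 1437.603197
Macaulay numerator sum_t t * PV_t:
  t * PV_t at t = 1.0000: 73.170732
  t * PV_t at t = 2.0000: 142.772159
  t * PV_t at t = 3.0000: 208.934867
  t * PV_t at t = 4.0000: 271.785193
  t * PV_t at t = 5.0000: 331.445358
  t * PV_t at t = 6.0000: 388.033590
  t * PV_t at t = 7.0000: 441.664248
  t * PV_t at t = 8.0000: 492.447942
  t * PV_t at t = 9.0000: 540.491644
  t * PV_t at t = 10.0000: 8397.882819
Macaulay duration D = (sum_t t * PV_t) / P = 11288.628553 / 1437.603197 = 7.852395

Answer: Macaulay duration = 7.8524 years


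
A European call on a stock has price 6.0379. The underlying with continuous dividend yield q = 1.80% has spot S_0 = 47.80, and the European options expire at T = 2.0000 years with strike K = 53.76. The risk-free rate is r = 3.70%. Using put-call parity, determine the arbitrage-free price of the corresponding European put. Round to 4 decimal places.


Answer: Put price = 9.8535

Derivation:
Put-call parity: C - P = S_0 * exp(-qT) - K * exp(-rT).
S_0 * exp(-qT) = 47.8000 * 0.96464029 = 46.10980603
K * exp(-rT) = 53.7600 * 0.92867169 = 49.92539026
P = C - S*exp(-qT) + K*exp(-rT)
P = 6.0379 - 46.10980603 + 49.92539026 = 9.8535


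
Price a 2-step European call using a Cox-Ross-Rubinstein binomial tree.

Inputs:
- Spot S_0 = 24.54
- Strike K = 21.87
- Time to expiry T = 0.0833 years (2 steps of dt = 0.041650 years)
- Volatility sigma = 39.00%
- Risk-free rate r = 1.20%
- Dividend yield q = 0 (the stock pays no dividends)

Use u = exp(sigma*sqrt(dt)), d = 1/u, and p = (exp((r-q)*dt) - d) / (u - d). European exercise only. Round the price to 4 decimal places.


dt = T/N = 0.041650
u = exp(sigma*sqrt(dt)) = 1.082846; d = 1/u = 0.923493
p = (exp((r-q)*dt) - d) / (u - d) = 0.483250
Discount per step: exp(-r*dt) = 0.999500
Stock lattice S(k, i) with i counting down-moves:
  k=0: S(0,0) = 24.5400
  k=1: S(1,0) = 26.5730; S(1,1) = 22.6625
  k=2: S(2,0) = 28.7745; S(2,1) = 24.5400; S(2,2) = 20.9287
Terminal payoffs V(N, i) = max(S_T - K, 0):
  V(2,0) = 6.904496; V(2,1) = 2.670000; V(2,2) = 0.000000
Backward induction: V(k, i) = exp(-r*dt) * [p * V(k+1, i) + (1-p) * V(k+1, i+1)].
  V(1,0) = exp(-r*dt) * [p*6.904496 + (1-p)*2.670000] = 4.713962
  V(1,1) = exp(-r*dt) * [p*2.670000 + (1-p)*0.000000] = 1.289632
  V(0,0) = exp(-r*dt) * [p*4.713962 + (1-p)*1.289632] = 2.942966

Answer: Price = V(0,0) = 2.9430


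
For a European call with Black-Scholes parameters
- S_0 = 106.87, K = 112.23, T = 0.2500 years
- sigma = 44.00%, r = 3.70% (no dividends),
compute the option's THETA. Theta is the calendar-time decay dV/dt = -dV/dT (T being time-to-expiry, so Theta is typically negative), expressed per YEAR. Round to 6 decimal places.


d1 = -0.0703963386; d2 = -0.2903963386
phi(d1) = 0.3979549960; exp(-qT) = 1.0000000000; exp(-rT) = 0.9907926496
Theta = -S*exp(-qT)*phi(d1)*sigma/(2*sqrt(T)) - r*K*exp(-rT)*N(d2) + q*S*exp(-qT)*N(d1)
N(d1) = 0.4719391027; N(d2) = 0.3857565222; sqrt(T) = 0.5000000000
Term 1 = -106.8700 * 1.0000000000 * 0.3979549960 * 0.4400 / (2 * 0.5000000000) = -18.7129581859
Term 2 = -0.0370 * 112.2300 * 0.9907926496 * 0.3857565222 = -1.5871089498
Term 3 = 0 (no dividend yield, q = 0)
Theta = -18.7129581859 + (-1.5871089498) + (0.0000000000) = -20.300067

Answer: Theta = -20.300067


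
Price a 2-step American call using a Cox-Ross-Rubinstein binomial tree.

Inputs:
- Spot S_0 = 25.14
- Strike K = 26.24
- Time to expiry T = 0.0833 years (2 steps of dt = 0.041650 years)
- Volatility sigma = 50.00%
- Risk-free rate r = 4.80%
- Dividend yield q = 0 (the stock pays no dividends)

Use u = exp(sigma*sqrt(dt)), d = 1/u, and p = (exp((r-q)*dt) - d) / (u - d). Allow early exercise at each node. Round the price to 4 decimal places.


Answer: Price = V(0,0) = 1.0727

Derivation:
dt = T/N = 0.041650
u = exp(sigma*sqrt(dt)) = 1.107430; d = 1/u = 0.902992
p = (exp((r-q)*dt) - d) / (u - d) = 0.484300
Discount per step: exp(-r*dt) = 0.998003
Stock lattice S(k, i) with i counting down-moves:
  k=0: S(0,0) = 25.1400
  k=1: S(1,0) = 27.8408; S(1,1) = 22.7012
  k=2: S(2,0) = 30.8317; S(2,1) = 25.1400; S(2,2) = 20.4990
Terminal payoffs V(N, i) = max(S_T - K, 0):
  V(2,0) = 4.591704; V(2,1) = 0.000000; V(2,2) = 0.000000
Backward induction: V(k, i) = exp(-r*dt) * [p * V(k+1, i) + (1-p) * V(k+1, i+1)]; then take max(V_cont, immediate exercise) for American.
  V(1,0) = exp(-r*dt) * [p*4.591704 + (1-p)*0.000000] = 2.219323; exercise = 1.600780; V(1,0) = max -> 2.219323
  V(1,1) = exp(-r*dt) * [p*0.000000 + (1-p)*0.000000] = 0.000000; exercise = 0.000000; V(1,1) = max -> 0.000000
  V(0,0) = exp(-r*dt) * [p*2.219323 + (1-p)*0.000000] = 1.072673; exercise = 0.000000; V(0,0) = max -> 1.072673


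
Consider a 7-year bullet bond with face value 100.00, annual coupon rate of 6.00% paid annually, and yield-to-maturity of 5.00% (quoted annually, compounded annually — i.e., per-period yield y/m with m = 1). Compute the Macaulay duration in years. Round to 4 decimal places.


Coupon per period c = face * coupon_rate / m = 6.000000
Periods per year m = 1; per-period yield y/m = 0.050000
Number of cashflows N = 7
Cashflows (t years, CF_t, discount factor 1/(1+y/m)^(m*t), PV):
  t = 1.0000: CF_t = 6.000000, DF = 0.952381, PV = 5.714286
  t = 2.0000: CF_t = 6.000000, DF = 0.907029, PV = 5.442177
  t = 3.0000: CF_t = 6.000000, DF = 0.863838, PV = 5.183026
  t = 4.0000: CF_t = 6.000000, DF = 0.822702, PV = 4.936215
  t = 5.0000: CF_t = 6.000000, DF = 0.783526, PV = 4.701157
  t = 6.0000: CF_t = 6.000000, DF = 0.746215, PV = 4.477292
  t = 7.0000: CF_t = 106.000000, DF = 0.710681, PV = 75.332221
Price P = sum_t PV_t = 105.786373
Macaulay numerator sum_t t * PV_t:
  t * PV_t at t = 1.0000: 5.714286
  t * PV_t at t = 2.0000: 10.884354
  t * PV_t at t = 3.0000: 15.549077
  t * PV_t at t = 4.0000: 19.744859
  t * PV_t at t = 5.0000: 23.505785
  t * PV_t at t = 6.0000: 26.863754
  t * PV_t at t = 7.0000: 527.325547
Macaulay duration D = (sum_t t * PV_t) / P = 629.587662 / 105.786373 = 5.951501

Answer: Macaulay duration = 5.9515 years


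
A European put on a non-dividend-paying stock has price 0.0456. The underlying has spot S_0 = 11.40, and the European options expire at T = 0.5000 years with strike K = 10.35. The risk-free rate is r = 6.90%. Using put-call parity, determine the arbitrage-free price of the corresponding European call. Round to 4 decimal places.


Answer: Call price = 1.4466

Derivation:
Put-call parity: C - P = S_0 * exp(-qT) - K * exp(-rT).
S_0 * exp(-qT) = 11.4000 * 1.00000000 = 11.40000000
K * exp(-rT) = 10.3500 * 0.96608834 = 9.99901432
C = P + S*exp(-qT) - K*exp(-rT)
C = 0.0456 + 11.40000000 - 9.99901432 = 1.4466


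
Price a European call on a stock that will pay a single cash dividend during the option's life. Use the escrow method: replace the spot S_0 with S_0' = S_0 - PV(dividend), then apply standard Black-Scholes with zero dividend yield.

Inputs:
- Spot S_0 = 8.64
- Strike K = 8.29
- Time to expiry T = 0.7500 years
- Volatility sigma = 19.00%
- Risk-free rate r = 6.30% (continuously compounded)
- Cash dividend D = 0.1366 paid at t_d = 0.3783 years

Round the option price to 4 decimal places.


PV(D) = D * exp(-r * t_d) = 0.1366 * 0.97644886 = 0.13338291
S_0' = S_0 - PV(D) = 8.6400 - 0.13338291 = 8.50661709
d1 = (ln(S_0'/K) + (r + sigma^2/2)*T) / (sigma*sqrt(T)) = 0.52619018
d2 = d1 - sigma*sqrt(T) = 0.36164535
exp(-rT) = 0.95384891
N(d1) = 0.70062196; N(d2) = 0.64119147
C = S_0' * N(d1) - K * exp(-rT) * N(d2) = 8.50661709 * 0.70062196 - 8.2900 * 0.95384891 * 0.64119147 = 0.8898

Answer: Price = 0.8898


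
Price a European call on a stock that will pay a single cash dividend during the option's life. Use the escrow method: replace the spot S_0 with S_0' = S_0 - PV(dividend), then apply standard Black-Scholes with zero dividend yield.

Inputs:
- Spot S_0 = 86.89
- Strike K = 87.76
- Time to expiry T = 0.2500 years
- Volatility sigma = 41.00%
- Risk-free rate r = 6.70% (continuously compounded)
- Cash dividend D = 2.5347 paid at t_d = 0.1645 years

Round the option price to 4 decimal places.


PV(D) = D * exp(-r * t_d) = 2.5347 * 0.98903901 = 2.50691719
S_0' = S_0 - PV(D) = 86.8900 - 2.50691719 = 84.38308281
d1 = (ln(S_0'/K) + (r + sigma^2/2)*T) / (sigma*sqrt(T)) = -0.00720183
d2 = d1 - sigma*sqrt(T) = -0.21220183
exp(-rT) = 0.98338950
N(d1) = 0.49712691; N(d2) = 0.41597479
C = S_0' * N(d1) - K * exp(-rT) * N(d2) = 84.38308281 * 0.49712691 - 87.7600 * 0.98338950 * 0.41597479 = 6.0495

Answer: Price = 6.0495
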